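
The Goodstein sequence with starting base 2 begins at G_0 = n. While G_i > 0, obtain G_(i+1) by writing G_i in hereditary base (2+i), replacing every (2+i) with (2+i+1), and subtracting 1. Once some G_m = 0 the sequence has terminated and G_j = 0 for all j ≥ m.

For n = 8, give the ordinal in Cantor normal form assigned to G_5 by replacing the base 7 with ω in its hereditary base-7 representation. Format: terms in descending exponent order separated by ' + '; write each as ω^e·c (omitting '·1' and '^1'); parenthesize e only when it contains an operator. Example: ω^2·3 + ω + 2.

G_0 = 8. HB_2(8) = 2^(2 + 1). Bump = 81. G_1 = 80.
G_1 = 80. HB_3(80) = 2·3^3 + 2·3^2 + 2·3 + 2. Bump = 554. G_2 = 553.
G_2 = 553. HB_4(553) = 2·4^4 + 2·4^2 + 2·4 + 1. Bump = 6311. G_3 = 6310.
G_3 = 6310. HB_5(6310) = 2·5^5 + 2·5^2 + 2·5. Bump = 93396. G_4 = 93395.
G_4 = 93395. HB_6(93395) = 2·6^6 + 2·6^2 + 6 + 5. Bump = 1647196. G_5 = 1647195.
G_5 = 1647195. HB_7(1647195) = 2·7^7 + 2·7^2 + 7 + 4. Bump = 33554572. G_6 = 33554571.

ω^ω·2 + ω^2·2 + ω + 4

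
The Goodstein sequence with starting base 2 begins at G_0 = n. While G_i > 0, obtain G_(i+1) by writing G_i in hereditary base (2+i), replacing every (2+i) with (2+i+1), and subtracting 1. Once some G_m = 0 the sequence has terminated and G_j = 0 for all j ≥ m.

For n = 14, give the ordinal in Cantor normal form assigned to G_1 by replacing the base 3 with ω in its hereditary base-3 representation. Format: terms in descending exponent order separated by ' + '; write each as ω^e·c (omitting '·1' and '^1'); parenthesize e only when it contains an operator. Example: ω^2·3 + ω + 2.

14 —HB2→ 2^(2 + 1) + 2^2 + 2 —bump→ 3^(3 + 1) + 3^3 + 3 = 111 —(−1)→ 110
110 —HB3→ 3^(3 + 1) + 3^3 + 2 —bump→ 4^(4 + 1) + 4^4 + 2 = 1282 —(−1)→ 1281

ω^(ω + 1) + ω^ω + 2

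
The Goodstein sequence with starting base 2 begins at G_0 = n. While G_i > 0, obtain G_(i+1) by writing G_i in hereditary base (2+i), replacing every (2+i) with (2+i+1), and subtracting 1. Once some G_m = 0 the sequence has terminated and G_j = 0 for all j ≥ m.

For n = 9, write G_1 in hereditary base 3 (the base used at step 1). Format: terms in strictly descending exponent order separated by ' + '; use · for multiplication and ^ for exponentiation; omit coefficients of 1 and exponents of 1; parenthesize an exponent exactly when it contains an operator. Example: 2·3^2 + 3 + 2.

[0] 9 ≡ 2^(2 + 1) + 1 (base 2). Lift 3: 82. −1: 81.
[1] 81 ≡ 3^(3 + 1) (base 3). Lift 4: 1024. −1: 1023.

3^(3 + 1)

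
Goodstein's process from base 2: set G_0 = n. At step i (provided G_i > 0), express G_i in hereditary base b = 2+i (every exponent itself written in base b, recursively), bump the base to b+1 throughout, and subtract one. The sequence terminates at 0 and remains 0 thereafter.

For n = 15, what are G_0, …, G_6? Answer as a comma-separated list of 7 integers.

15, 111, 1283, 18752, 326593, 6588344, 150994943

[0] 15 ≡ 2^(2 + 1) + 2^2 + 2 + 1 (base 2). Lift 3: 112. −1: 111.
[1] 111 ≡ 3^(3 + 1) + 3^3 + 3 (base 3). Lift 4: 1284. −1: 1283.
[2] 1283 ≡ 4^(4 + 1) + 4^4 + 3 (base 4). Lift 5: 18753. −1: 18752.
[3] 18752 ≡ 5^(5 + 1) + 5^5 + 2 (base 5). Lift 6: 326594. −1: 326593.
[4] 326593 ≡ 6^(6 + 1) + 6^6 + 1 (base 6). Lift 7: 6588345. −1: 6588344.
[5] 6588344 ≡ 7^(7 + 1) + 7^7 (base 7). Lift 8: 150994944. −1: 150994943.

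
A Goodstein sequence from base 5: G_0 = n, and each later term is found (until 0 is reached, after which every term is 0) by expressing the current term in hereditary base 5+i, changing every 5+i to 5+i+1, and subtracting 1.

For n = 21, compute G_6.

G_0=21  [base 5] 4·5 + 1  →[5↦6]→  4·6 + 1 = 25  −1 ⇒ G_1=24
G_1=24  [base 6] 4·6  →[6↦7]→  4·7 = 28  −1 ⇒ G_2=27
G_2=27  [base 7] 3·7 + 6  →[7↦8]→  3·8 + 6 = 30  −1 ⇒ G_3=29
G_3=29  [base 8] 3·8 + 5  →[8↦9]→  3·9 + 5 = 32  −1 ⇒ G_4=31
G_4=31  [base 9] 3·9 + 4  →[9↦10]→  3·10 + 4 = 34  −1 ⇒ G_5=33
G_5=33  [base 10] 3·10 + 3  →[10↦11]→  3·11 + 3 = 36  −1 ⇒ G_6=35
G_6=35  [base 11] 3·11 + 2  →[11↦12]→  3·12 + 2 = 38  −1 ⇒ G_7=37

35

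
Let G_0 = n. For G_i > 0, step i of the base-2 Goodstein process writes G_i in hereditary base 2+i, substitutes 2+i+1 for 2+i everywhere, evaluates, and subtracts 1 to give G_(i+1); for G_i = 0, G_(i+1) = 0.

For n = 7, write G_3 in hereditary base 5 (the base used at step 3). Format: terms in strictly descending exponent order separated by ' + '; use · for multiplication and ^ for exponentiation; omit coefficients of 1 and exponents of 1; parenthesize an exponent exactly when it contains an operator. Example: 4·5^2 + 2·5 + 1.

G_0=7  [base 2] 2^2 + 2 + 1  →[2↦3]→  3^3 + 3 + 1 = 31  −1 ⇒ G_1=30
G_1=30  [base 3] 3^3 + 3  →[3↦4]→  4^4 + 4 = 260  −1 ⇒ G_2=259
G_2=259  [base 4] 4^4 + 3  →[4↦5]→  5^5 + 3 = 3128  −1 ⇒ G_3=3127

5^5 + 2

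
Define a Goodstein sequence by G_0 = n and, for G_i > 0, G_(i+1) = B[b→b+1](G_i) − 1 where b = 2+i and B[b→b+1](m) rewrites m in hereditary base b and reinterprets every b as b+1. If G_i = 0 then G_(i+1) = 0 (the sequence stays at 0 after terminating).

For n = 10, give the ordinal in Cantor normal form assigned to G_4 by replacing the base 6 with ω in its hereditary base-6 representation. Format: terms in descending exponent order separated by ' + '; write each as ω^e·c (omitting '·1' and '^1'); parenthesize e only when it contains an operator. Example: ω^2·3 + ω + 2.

ω^ω·5 + ω^5·5 + ω^4·5 + ω^3·5 + ω^2·5 + ω·5 + 5

G_0 = 10. HB_2(10) = 2^(2 + 1) + 2. Bump = 84. G_1 = 83.
G_1 = 83. HB_3(83) = 3^(3 + 1) + 2. Bump = 1026. G_2 = 1025.
G_2 = 1025. HB_4(1025) = 4^(4 + 1) + 1. Bump = 15626. G_3 = 15625.
G_3 = 15625. HB_5(15625) = 5^(5 + 1). Bump = 279936. G_4 = 279935.
G_4 = 279935. HB_6(279935) = 5·6^6 + 5·6^5 + 5·6^4 + 5·6^3 + 5·6^2 + 5·6 + 5. Bump = 4215755. G_5 = 4215754.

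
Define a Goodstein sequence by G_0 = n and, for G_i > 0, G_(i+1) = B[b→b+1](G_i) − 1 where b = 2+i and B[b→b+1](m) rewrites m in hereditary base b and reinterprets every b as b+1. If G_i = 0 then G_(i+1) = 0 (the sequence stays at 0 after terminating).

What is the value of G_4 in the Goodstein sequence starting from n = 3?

step 0: 3 = 2 + 1; sub 3 for 2: 3 + 1; = 4; G_1 = 4−1 = 3
step 1: 3 = 3; sub 4 for 3: 4; = 4; G_2 = 4−1 = 3
step 2: 3 = 3; sub 5 for 4: 3; = 3; G_3 = 3−1 = 2
step 3: 2 = 2; sub 6 for 5: 2; = 2; G_4 = 2−1 = 1
step 4: 1 = 1; sub 7 for 6: 1; = 1; G_5 = 1−1 = 0

1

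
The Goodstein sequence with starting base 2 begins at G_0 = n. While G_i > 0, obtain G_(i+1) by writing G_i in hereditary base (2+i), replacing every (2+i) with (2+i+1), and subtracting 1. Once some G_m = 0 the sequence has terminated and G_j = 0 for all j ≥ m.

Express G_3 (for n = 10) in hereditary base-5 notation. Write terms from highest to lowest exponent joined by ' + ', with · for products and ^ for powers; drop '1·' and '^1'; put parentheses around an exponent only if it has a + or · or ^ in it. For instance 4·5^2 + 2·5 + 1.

5^(5 + 1)

10 —HB2→ 2^(2 + 1) + 2 —bump→ 3^(3 + 1) + 3 = 84 —(−1)→ 83
83 —HB3→ 3^(3 + 1) + 2 —bump→ 4^(4 + 1) + 2 = 1026 —(−1)→ 1025
1025 —HB4→ 4^(4 + 1) + 1 —bump→ 5^(5 + 1) + 1 = 15626 —(−1)→ 15625
15625 —HB5→ 5^(5 + 1) —bump→ 6^(6 + 1) = 279936 —(−1)→ 279935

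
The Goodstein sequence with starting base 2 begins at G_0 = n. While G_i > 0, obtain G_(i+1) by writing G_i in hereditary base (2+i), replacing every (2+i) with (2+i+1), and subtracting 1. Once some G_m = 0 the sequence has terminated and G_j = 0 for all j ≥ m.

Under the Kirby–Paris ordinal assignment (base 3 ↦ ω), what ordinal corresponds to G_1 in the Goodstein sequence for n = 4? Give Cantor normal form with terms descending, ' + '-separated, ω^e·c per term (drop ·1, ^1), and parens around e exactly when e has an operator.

ω^2·2 + ω·2 + 2

4 —HB2→ 2^2 —bump→ 3^3 = 27 —(−1)→ 26
26 —HB3→ 2·3^2 + 2·3 + 2 —bump→ 2·4^2 + 2·4 + 2 = 42 —(−1)→ 41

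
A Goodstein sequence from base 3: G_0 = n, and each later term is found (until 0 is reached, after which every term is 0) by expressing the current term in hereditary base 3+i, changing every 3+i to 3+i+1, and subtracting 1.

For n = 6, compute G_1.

i=0: 6 = 2·3 (b=3); 3→4: 2·4 = 8; 8−1 = 7
i=1: 7 = 4 + 3 (b=4); 4→5: 5 + 3 = 8; 8−1 = 7

7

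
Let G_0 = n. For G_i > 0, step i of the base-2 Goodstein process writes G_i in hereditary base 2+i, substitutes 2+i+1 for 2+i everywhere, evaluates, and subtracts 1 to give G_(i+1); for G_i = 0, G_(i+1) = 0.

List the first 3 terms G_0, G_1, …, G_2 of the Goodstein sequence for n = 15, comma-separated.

base 2: 15 = 2^(2 + 1) + 2^2 + 2 + 1; at 3: 3^(3 + 1) + 3^3 + 3 + 1 = 112; next = 111
base 3: 111 = 3^(3 + 1) + 3^3 + 3; at 4: 4^(4 + 1) + 4^4 + 4 = 1284; next = 1283

15, 111, 1283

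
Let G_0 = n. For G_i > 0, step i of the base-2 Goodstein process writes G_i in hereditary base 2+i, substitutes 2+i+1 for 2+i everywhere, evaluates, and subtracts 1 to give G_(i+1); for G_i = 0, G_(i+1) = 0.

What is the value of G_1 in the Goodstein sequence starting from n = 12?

107

i=0: 12 = 2^(2 + 1) + 2^2 (b=2); 2→3: 3^(3 + 1) + 3^3 = 108; 108−1 = 107
i=1: 107 = 3^(3 + 1) + 2·3^2 + 2·3 + 2 (b=3); 3→4: 4^(4 + 1) + 2·4^2 + 2·4 + 2 = 1066; 1066−1 = 1065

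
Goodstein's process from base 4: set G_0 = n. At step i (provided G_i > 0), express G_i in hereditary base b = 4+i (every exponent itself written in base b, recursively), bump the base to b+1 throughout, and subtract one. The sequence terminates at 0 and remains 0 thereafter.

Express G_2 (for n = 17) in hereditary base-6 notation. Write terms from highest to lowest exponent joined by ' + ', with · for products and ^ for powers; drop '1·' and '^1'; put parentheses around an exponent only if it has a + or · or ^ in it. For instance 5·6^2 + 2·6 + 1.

step 0: 17 = 4^2 + 1; sub 5 for 4: 5^2 + 1; = 26; G_1 = 26−1 = 25
step 1: 25 = 5^2; sub 6 for 5: 6^2; = 36; G_2 = 36−1 = 35
step 2: 35 = 5·6 + 5; sub 7 for 6: 5·7 + 5; = 40; G_3 = 40−1 = 39

5·6 + 5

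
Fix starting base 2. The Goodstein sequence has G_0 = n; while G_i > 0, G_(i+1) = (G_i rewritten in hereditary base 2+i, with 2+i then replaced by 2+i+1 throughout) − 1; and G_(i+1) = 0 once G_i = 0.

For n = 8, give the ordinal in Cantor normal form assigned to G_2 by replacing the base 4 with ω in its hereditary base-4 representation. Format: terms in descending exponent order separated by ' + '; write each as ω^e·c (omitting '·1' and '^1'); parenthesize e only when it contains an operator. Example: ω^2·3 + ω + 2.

ω^ω·2 + ω^2·2 + ω·2 + 1

8 —HB2→ 2^(2 + 1) —bump→ 3^(3 + 1) = 81 —(−1)→ 80
80 —HB3→ 2·3^3 + 2·3^2 + 2·3 + 2 —bump→ 2·4^4 + 2·4^2 + 2·4 + 2 = 554 —(−1)→ 553
553 —HB4→ 2·4^4 + 2·4^2 + 2·4 + 1 —bump→ 2·5^5 + 2·5^2 + 2·5 + 1 = 6311 —(−1)→ 6310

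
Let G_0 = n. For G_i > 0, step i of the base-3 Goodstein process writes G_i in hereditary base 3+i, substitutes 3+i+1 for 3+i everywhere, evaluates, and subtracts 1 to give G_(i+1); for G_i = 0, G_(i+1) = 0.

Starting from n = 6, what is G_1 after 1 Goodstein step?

(0) 6|_3 = 2·3 ↦ 2·4|_4 = 8 ⇒ 7
(1) 7|_4 = 4 + 3 ↦ 5 + 3|_5 = 8 ⇒ 7

7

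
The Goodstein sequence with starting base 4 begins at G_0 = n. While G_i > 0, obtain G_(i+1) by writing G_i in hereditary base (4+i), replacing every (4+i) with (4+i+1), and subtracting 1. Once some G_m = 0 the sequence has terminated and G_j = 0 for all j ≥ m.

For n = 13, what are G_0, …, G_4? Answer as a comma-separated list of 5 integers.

13, 15, 17, 18, 19

i=0: 13 = 3·4 + 1 (b=4); 4→5: 3·5 + 1 = 16; 16−1 = 15
i=1: 15 = 3·5 (b=5); 5→6: 3·6 = 18; 18−1 = 17
i=2: 17 = 2·6 + 5 (b=6); 6→7: 2·7 + 5 = 19; 19−1 = 18
i=3: 18 = 2·7 + 4 (b=7); 7→8: 2·8 + 4 = 20; 20−1 = 19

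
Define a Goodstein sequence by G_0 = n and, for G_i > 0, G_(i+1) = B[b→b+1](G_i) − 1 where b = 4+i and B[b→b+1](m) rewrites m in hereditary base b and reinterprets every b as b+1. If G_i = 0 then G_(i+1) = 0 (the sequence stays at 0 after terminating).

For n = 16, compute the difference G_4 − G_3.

(0) 16|_4 = 4^2 ↦ 5^2|_5 = 25 ⇒ 24
(1) 24|_5 = 4·5 + 4 ↦ 4·6 + 4|_6 = 28 ⇒ 27
(2) 27|_6 = 4·6 + 3 ↦ 4·7 + 3|_7 = 31 ⇒ 30
(3) 30|_7 = 4·7 + 2 ↦ 4·8 + 2|_8 = 34 ⇒ 33

3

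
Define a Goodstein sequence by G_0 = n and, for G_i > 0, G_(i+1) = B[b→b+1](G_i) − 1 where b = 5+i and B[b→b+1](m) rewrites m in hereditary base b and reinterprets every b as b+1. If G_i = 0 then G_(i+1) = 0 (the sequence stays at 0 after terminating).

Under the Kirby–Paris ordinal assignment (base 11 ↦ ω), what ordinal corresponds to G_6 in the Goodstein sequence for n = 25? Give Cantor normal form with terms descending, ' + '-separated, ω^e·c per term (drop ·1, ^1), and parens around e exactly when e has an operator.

ω·5

i=0: 25 = 5^2 (b=5); 5→6: 6^2 = 36; 36−1 = 35
i=1: 35 = 5·6 + 5 (b=6); 6→7: 5·7 + 5 = 40; 40−1 = 39
i=2: 39 = 5·7 + 4 (b=7); 7→8: 5·8 + 4 = 44; 44−1 = 43
i=3: 43 = 5·8 + 3 (b=8); 8→9: 5·9 + 3 = 48; 48−1 = 47
i=4: 47 = 5·9 + 2 (b=9); 9→10: 5·10 + 2 = 52; 52−1 = 51
i=5: 51 = 5·10 + 1 (b=10); 10→11: 5·11 + 1 = 56; 56−1 = 55
i=6: 55 = 5·11 (b=11); 11→12: 5·12 = 60; 60−1 = 59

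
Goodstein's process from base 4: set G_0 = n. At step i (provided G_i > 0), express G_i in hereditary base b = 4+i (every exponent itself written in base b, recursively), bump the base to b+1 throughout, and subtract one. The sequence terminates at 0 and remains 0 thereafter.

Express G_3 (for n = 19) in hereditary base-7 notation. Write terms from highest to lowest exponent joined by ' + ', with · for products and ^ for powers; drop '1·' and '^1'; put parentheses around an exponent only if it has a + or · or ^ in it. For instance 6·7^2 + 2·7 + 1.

7^2

G_0=19  [base 4] 4^2 + 3  →[4↦5]→  5^2 + 3 = 28  −1 ⇒ G_1=27
G_1=27  [base 5] 5^2 + 2  →[5↦6]→  6^2 + 2 = 38  −1 ⇒ G_2=37
G_2=37  [base 6] 6^2 + 1  →[6↦7]→  7^2 + 1 = 50  −1 ⇒ G_3=49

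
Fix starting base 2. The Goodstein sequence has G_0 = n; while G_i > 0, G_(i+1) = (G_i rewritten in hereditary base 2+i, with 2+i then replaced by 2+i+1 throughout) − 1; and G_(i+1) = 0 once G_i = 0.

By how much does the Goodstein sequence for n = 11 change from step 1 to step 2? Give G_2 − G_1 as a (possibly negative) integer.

i=0: 11 = 2^(2 + 1) + 2 + 1 (b=2); 2→3: 3^(3 + 1) + 3 + 1 = 85; 85−1 = 84
i=1: 84 = 3^(3 + 1) + 3 (b=3); 3→4: 4^(4 + 1) + 4 = 1028; 1028−1 = 1027

943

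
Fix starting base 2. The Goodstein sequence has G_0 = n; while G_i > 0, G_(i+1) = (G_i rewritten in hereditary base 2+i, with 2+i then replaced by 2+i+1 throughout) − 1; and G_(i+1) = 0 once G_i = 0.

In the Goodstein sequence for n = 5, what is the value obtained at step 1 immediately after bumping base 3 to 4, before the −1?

256

(0) 5|_2 = 2^2 + 1 ↦ 3^3 + 1|_3 = 28 ⇒ 27
(1) 27|_3 = 3^3 ↦ 4^4|_4 = 256 ⇒ 255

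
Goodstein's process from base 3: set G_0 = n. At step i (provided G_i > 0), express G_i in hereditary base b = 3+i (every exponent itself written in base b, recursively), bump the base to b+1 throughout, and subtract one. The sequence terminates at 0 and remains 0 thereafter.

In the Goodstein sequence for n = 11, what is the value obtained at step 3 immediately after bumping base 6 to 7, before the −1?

G_0 = 11. HB_3(11) = 3^2 + 2. Bump = 18. G_1 = 17.
G_1 = 17. HB_4(17) = 4^2 + 1. Bump = 26. G_2 = 25.
G_2 = 25. HB_5(25) = 5^2. Bump = 36. G_3 = 35.
G_3 = 35. HB_6(35) = 5·6 + 5. Bump = 40. G_4 = 39.

40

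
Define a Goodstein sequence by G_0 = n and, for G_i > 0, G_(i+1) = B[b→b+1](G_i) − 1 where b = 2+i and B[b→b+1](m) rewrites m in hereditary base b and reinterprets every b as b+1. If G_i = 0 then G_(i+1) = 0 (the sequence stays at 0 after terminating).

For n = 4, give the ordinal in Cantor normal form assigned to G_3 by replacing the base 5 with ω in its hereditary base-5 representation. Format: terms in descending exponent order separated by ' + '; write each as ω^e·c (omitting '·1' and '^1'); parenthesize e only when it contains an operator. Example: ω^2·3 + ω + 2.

ω^2·2 + ω·2

G_0=4  [base 2] 2^2  →[2↦3]→  3^3 = 27  −1 ⇒ G_1=26
G_1=26  [base 3] 2·3^2 + 2·3 + 2  →[3↦4]→  2·4^2 + 2·4 + 2 = 42  −1 ⇒ G_2=41
G_2=41  [base 4] 2·4^2 + 2·4 + 1  →[4↦5]→  2·5^2 + 2·5 + 1 = 61  −1 ⇒ G_3=60
G_3=60  [base 5] 2·5^2 + 2·5  →[5↦6]→  2·6^2 + 2·6 = 84  −1 ⇒ G_4=83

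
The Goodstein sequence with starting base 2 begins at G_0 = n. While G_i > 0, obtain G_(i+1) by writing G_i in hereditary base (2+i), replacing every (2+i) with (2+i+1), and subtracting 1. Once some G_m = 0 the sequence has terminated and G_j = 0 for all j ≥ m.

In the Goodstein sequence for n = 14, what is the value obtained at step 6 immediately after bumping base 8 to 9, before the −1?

3487116549

14 —HB2→ 2^(2 + 1) + 2^2 + 2 —bump→ 3^(3 + 1) + 3^3 + 3 = 111 —(−1)→ 110
110 —HB3→ 3^(3 + 1) + 3^3 + 2 —bump→ 4^(4 + 1) + 4^4 + 2 = 1282 —(−1)→ 1281
1281 —HB4→ 4^(4 + 1) + 4^4 + 1 —bump→ 5^(5 + 1) + 5^5 + 1 = 18751 —(−1)→ 18750
18750 —HB5→ 5^(5 + 1) + 5^5 —bump→ 6^(6 + 1) + 6^6 = 326592 —(−1)→ 326591
326591 —HB6→ 6^(6 + 1) + 5·6^5 + 5·6^4 + 5·6^3 + 5·6^2 + 5·6 + 5 —bump→ 7^(7 + 1) + 5·7^5 + 5·7^4 + 5·7^3 + 5·7^2 + 5·7 + 5 = 5862841 —(−1)→ 5862840
5862840 —HB7→ 7^(7 + 1) + 5·7^5 + 5·7^4 + 5·7^3 + 5·7^2 + 5·7 + 4 —bump→ 8^(8 + 1) + 5·8^5 + 5·8^4 + 5·8^3 + 5·8^2 + 5·8 + 4 = 134404972 —(−1)→ 134404971
134404971 —HB8→ 8^(8 + 1) + 5·8^5 + 5·8^4 + 5·8^3 + 5·8^2 + 5·8 + 3 —bump→ 9^(9 + 1) + 5·9^5 + 5·9^4 + 5·9^3 + 5·9^2 + 5·9 + 3 = 3487116549 —(−1)→ 3487116548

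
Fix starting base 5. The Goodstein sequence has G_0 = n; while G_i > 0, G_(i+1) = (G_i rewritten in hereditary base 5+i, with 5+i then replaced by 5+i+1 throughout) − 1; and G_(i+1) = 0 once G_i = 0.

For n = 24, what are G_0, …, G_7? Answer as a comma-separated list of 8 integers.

G_0 = 24. HB_5(24) = 4·5 + 4. Bump = 28. G_1 = 27.
G_1 = 27. HB_6(27) = 4·6 + 3. Bump = 31. G_2 = 30.
G_2 = 30. HB_7(30) = 4·7 + 2. Bump = 34. G_3 = 33.
G_3 = 33. HB_8(33) = 4·8 + 1. Bump = 37. G_4 = 36.
G_4 = 36. HB_9(36) = 4·9. Bump = 40. G_5 = 39.
G_5 = 39. HB_10(39) = 3·10 + 9. Bump = 42. G_6 = 41.
G_6 = 41. HB_11(41) = 3·11 + 8. Bump = 44. G_7 = 43.

24, 27, 30, 33, 36, 39, 41, 43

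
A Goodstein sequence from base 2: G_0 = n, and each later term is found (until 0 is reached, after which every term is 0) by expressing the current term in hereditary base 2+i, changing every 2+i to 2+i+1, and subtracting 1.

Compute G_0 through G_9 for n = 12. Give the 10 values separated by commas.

base 2: 12 = 2^(2 + 1) + 2^2; at 3: 3^(3 + 1) + 3^3 = 108; next = 107
base 3: 107 = 3^(3 + 1) + 2·3^2 + 2·3 + 2; at 4: 4^(4 + 1) + 2·4^2 + 2·4 + 2 = 1066; next = 1065
base 4: 1065 = 4^(4 + 1) + 2·4^2 + 2·4 + 1; at 5: 5^(5 + 1) + 2·5^2 + 2·5 + 1 = 15686; next = 15685
base 5: 15685 = 5^(5 + 1) + 2·5^2 + 2·5; at 6: 6^(6 + 1) + 2·6^2 + 2·6 = 280020; next = 280019
base 6: 280019 = 6^(6 + 1) + 2·6^2 + 6 + 5; at 7: 7^(7 + 1) + 2·7^2 + 7 + 5 = 5764911; next = 5764910
base 7: 5764910 = 7^(7 + 1) + 2·7^2 + 7 + 4; at 8: 8^(8 + 1) + 2·8^2 + 8 + 4 = 134217868; next = 134217867
base 8: 134217867 = 8^(8 + 1) + 2·8^2 + 8 + 3; at 9: 9^(9 + 1) + 2·9^2 + 9 + 3 = 3486784575; next = 3486784574
base 9: 3486784574 = 9^(9 + 1) + 2·9^2 + 9 + 2; at 10: 10^(10 + 1) + 2·10^2 + 10 + 2 = 100000000212; next = 100000000211
base 10: 100000000211 = 10^(10 + 1) + 2·10^2 + 10 + 1; at 11: 11^(11 + 1) + 2·11^2 + 11 + 1 = 3138428376975; next = 3138428376974

12, 107, 1065, 15685, 280019, 5764910, 134217867, 3486784574, 100000000211, 3138428376974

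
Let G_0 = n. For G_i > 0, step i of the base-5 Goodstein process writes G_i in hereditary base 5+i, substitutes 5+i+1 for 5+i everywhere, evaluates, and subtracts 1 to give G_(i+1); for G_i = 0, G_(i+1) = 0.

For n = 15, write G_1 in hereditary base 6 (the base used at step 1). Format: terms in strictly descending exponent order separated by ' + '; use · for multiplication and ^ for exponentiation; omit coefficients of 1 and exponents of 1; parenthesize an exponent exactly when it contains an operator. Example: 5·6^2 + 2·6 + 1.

G_0=15  [base 5] 3·5  →[5↦6]→  3·6 = 18  −1 ⇒ G_1=17
G_1=17  [base 6] 2·6 + 5  →[6↦7]→  2·7 + 5 = 19  −1 ⇒ G_2=18

2·6 + 5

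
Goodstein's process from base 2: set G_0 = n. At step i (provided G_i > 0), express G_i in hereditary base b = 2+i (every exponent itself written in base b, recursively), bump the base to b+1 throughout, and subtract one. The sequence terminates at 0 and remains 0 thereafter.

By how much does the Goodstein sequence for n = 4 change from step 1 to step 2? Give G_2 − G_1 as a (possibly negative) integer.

(0) 4|_2 = 2^2 ↦ 3^3|_3 = 27 ⇒ 26
(1) 26|_3 = 2·3^2 + 2·3 + 2 ↦ 2·4^2 + 2·4 + 2|_4 = 42 ⇒ 41

15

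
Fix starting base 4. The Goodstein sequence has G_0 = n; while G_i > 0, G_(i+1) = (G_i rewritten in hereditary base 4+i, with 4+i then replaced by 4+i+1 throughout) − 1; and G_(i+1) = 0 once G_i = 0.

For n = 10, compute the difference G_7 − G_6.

base 4: 10 = 2·4 + 2; at 5: 2·5 + 2 = 12; next = 11
base 5: 11 = 2·5 + 1; at 6: 2·6 + 1 = 13; next = 12
base 6: 12 = 2·6; at 7: 2·7 = 14; next = 13
base 7: 13 = 7 + 6; at 8: 8 + 6 = 14; next = 13
base 8: 13 = 8 + 5; at 9: 9 + 5 = 14; next = 13
base 9: 13 = 9 + 4; at 10: 10 + 4 = 14; next = 13
base 10: 13 = 10 + 3; at 11: 11 + 3 = 14; next = 13

0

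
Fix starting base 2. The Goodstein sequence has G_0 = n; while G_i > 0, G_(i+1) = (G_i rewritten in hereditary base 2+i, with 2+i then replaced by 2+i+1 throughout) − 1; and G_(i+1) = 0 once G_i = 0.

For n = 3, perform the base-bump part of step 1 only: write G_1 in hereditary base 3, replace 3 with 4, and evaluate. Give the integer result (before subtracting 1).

G_0=3  [base 2] 2 + 1  →[2↦3]→  3 + 1 = 4  −1 ⇒ G_1=3
G_1=3  [base 3] 3  →[3↦4]→  4 = 4  −1 ⇒ G_2=3

4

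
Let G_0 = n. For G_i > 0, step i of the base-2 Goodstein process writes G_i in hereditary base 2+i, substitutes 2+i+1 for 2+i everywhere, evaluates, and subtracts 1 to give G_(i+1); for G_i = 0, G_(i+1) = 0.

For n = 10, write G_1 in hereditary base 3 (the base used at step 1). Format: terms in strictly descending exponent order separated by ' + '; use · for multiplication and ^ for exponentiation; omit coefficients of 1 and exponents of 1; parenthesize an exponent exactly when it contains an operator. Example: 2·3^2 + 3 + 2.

3^(3 + 1) + 2

G_0=10  [base 2] 2^(2 + 1) + 2  →[2↦3]→  3^(3 + 1) + 3 = 84  −1 ⇒ G_1=83
G_1=83  [base 3] 3^(3 + 1) + 2  →[3↦4]→  4^(4 + 1) + 2 = 1026  −1 ⇒ G_2=1025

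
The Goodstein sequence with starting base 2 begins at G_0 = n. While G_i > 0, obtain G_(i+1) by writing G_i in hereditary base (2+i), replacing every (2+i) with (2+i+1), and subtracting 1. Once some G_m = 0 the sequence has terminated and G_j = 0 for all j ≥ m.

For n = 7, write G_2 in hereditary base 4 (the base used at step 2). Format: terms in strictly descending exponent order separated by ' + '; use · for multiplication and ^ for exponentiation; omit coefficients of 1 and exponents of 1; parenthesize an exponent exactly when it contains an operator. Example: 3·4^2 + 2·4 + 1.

base 2: 7 = 2^2 + 2 + 1; at 3: 3^3 + 3 + 1 = 31; next = 30
base 3: 30 = 3^3 + 3; at 4: 4^4 + 4 = 260; next = 259

4^4 + 3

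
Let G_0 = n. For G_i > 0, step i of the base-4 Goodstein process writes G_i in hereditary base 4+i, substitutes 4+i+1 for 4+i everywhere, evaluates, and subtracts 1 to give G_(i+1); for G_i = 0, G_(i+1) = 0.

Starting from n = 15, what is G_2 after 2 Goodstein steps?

19

G_0 = 15. HB_4(15) = 3·4 + 3. Bump = 18. G_1 = 17.
G_1 = 17. HB_5(17) = 3·5 + 2. Bump = 20. G_2 = 19.
G_2 = 19. HB_6(19) = 3·6 + 1. Bump = 22. G_3 = 21.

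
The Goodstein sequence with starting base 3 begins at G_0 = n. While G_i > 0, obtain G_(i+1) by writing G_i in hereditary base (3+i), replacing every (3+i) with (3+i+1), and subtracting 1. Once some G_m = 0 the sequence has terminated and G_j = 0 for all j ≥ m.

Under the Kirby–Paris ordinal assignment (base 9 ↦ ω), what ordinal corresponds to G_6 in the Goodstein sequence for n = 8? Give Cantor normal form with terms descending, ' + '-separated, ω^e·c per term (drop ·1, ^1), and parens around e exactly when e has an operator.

ω + 2

(0) 8|_3 = 2·3 + 2 ↦ 2·4 + 2|_4 = 10 ⇒ 9
(1) 9|_4 = 2·4 + 1 ↦ 2·5 + 1|_5 = 11 ⇒ 10
(2) 10|_5 = 2·5 ↦ 2·6|_6 = 12 ⇒ 11
(3) 11|_6 = 6 + 5 ↦ 7 + 5|_7 = 12 ⇒ 11
(4) 11|_7 = 7 + 4 ↦ 8 + 4|_8 = 12 ⇒ 11
(5) 11|_8 = 8 + 3 ↦ 9 + 3|_9 = 12 ⇒ 11
(6) 11|_9 = 9 + 2 ↦ 10 + 2|_10 = 12 ⇒ 11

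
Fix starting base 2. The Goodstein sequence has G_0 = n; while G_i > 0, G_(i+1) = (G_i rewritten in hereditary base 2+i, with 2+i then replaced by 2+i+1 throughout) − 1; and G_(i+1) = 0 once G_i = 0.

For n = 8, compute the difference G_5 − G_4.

1553800

i=0: 8 = 2^(2 + 1) (b=2); 2→3: 3^(3 + 1) = 81; 81−1 = 80
i=1: 80 = 2·3^3 + 2·3^2 + 2·3 + 2 (b=3); 3→4: 2·4^4 + 2·4^2 + 2·4 + 2 = 554; 554−1 = 553
i=2: 553 = 2·4^4 + 2·4^2 + 2·4 + 1 (b=4); 4→5: 2·5^5 + 2·5^2 + 2·5 + 1 = 6311; 6311−1 = 6310
i=3: 6310 = 2·5^5 + 2·5^2 + 2·5 (b=5); 5→6: 2·6^6 + 2·6^2 + 2·6 = 93396; 93396−1 = 93395
i=4: 93395 = 2·6^6 + 2·6^2 + 6 + 5 (b=6); 6→7: 2·7^7 + 2·7^2 + 7 + 5 = 1647196; 1647196−1 = 1647195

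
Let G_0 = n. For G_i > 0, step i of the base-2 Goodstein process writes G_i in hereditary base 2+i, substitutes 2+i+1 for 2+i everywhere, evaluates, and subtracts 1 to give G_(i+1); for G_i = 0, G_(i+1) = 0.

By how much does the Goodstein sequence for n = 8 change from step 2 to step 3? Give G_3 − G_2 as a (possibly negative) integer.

5757

G_0=8  [base 2] 2^(2 + 1)  →[2↦3]→  3^(3 + 1) = 81  −1 ⇒ G_1=80
G_1=80  [base 3] 2·3^3 + 2·3^2 + 2·3 + 2  →[3↦4]→  2·4^4 + 2·4^2 + 2·4 + 2 = 554  −1 ⇒ G_2=553
G_2=553  [base 4] 2·4^4 + 2·4^2 + 2·4 + 1  →[4↦5]→  2·5^5 + 2·5^2 + 2·5 + 1 = 6311  −1 ⇒ G_3=6310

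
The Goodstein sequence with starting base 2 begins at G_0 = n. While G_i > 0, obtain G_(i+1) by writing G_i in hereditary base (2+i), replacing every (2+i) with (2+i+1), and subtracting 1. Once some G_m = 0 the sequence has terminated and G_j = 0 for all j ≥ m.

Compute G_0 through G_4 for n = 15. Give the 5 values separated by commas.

15, 111, 1283, 18752, 326593

step 0: 15 = 2^(2 + 1) + 2^2 + 2 + 1; sub 3 for 2: 3^(3 + 1) + 3^3 + 3 + 1; = 112; G_1 = 112−1 = 111
step 1: 111 = 3^(3 + 1) + 3^3 + 3; sub 4 for 3: 4^(4 + 1) + 4^4 + 4; = 1284; G_2 = 1284−1 = 1283
step 2: 1283 = 4^(4 + 1) + 4^4 + 3; sub 5 for 4: 5^(5 + 1) + 5^5 + 3; = 18753; G_3 = 18753−1 = 18752
step 3: 18752 = 5^(5 + 1) + 5^5 + 2; sub 6 for 5: 6^(6 + 1) + 6^6 + 2; = 326594; G_4 = 326594−1 = 326593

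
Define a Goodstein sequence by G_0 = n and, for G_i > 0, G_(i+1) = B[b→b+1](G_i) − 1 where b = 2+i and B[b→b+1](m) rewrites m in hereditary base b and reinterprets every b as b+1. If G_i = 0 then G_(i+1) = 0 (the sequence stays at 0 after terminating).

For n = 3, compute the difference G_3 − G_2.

-1

G_0=3  [base 2] 2 + 1  →[2↦3]→  3 + 1 = 4  −1 ⇒ G_1=3
G_1=3  [base 3] 3  →[3↦4]→  4 = 4  −1 ⇒ G_2=3
G_2=3  [base 4] 3  →[4↦5]→  3 = 3  −1 ⇒ G_3=2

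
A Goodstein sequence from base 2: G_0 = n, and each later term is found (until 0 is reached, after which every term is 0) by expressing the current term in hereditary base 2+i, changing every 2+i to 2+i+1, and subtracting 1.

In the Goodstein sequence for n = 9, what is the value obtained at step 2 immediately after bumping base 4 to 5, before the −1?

9843

[0] 9 ≡ 2^(2 + 1) + 1 (base 2). Lift 3: 82. −1: 81.
[1] 81 ≡ 3^(3 + 1) (base 3). Lift 4: 1024. −1: 1023.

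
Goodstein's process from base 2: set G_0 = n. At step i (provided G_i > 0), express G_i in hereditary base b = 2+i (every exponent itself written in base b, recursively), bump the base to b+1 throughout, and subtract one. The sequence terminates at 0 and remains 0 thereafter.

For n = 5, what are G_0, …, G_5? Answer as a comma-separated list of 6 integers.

5, 27, 255, 467, 775, 1197

i=0: 5 = 2^2 + 1 (b=2); 2→3: 3^3 + 1 = 28; 28−1 = 27
i=1: 27 = 3^3 (b=3); 3→4: 4^4 = 256; 256−1 = 255
i=2: 255 = 3·4^3 + 3·4^2 + 3·4 + 3 (b=4); 4→5: 3·5^3 + 3·5^2 + 3·5 + 3 = 468; 468−1 = 467
i=3: 467 = 3·5^3 + 3·5^2 + 3·5 + 2 (b=5); 5→6: 3·6^3 + 3·6^2 + 3·6 + 2 = 776; 776−1 = 775
i=4: 775 = 3·6^3 + 3·6^2 + 3·6 + 1 (b=6); 6→7: 3·7^3 + 3·7^2 + 3·7 + 1 = 1198; 1198−1 = 1197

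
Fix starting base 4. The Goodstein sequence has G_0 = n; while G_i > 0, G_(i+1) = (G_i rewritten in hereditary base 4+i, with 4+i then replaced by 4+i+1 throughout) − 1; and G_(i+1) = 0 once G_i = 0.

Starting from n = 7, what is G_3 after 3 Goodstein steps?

7 —HB4→ 4 + 3 —bump→ 5 + 3 = 8 —(−1)→ 7
7 —HB5→ 5 + 2 —bump→ 6 + 2 = 8 —(−1)→ 7
7 —HB6→ 6 + 1 —bump→ 7 + 1 = 8 —(−1)→ 7
7 —HB7→ 7 —bump→ 8 = 8 —(−1)→ 7

7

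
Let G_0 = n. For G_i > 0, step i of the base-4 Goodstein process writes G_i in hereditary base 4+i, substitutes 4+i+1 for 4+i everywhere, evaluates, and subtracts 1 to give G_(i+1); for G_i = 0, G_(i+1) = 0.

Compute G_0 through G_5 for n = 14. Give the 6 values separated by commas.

14, 16, 18, 20, 21, 22

14 —HB4→ 3·4 + 2 —bump→ 3·5 + 2 = 17 —(−1)→ 16
16 —HB5→ 3·5 + 1 —bump→ 3·6 + 1 = 19 —(−1)→ 18
18 —HB6→ 3·6 —bump→ 3·7 = 21 —(−1)→ 20
20 —HB7→ 2·7 + 6 —bump→ 2·8 + 6 = 22 —(−1)→ 21
21 —HB8→ 2·8 + 5 —bump→ 2·9 + 5 = 23 —(−1)→ 22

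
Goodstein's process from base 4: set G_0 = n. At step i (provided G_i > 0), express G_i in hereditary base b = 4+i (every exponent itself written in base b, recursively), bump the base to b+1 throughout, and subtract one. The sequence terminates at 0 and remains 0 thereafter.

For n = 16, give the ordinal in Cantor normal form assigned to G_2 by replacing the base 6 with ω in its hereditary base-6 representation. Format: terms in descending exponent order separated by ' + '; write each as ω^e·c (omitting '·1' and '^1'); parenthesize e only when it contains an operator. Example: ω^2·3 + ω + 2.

step 0: 16 = 4^2; sub 5 for 4: 5^2; = 25; G_1 = 25−1 = 24
step 1: 24 = 4·5 + 4; sub 6 for 5: 4·6 + 4; = 28; G_2 = 28−1 = 27
step 2: 27 = 4·6 + 3; sub 7 for 6: 4·7 + 3; = 31; G_3 = 31−1 = 30

ω·4 + 3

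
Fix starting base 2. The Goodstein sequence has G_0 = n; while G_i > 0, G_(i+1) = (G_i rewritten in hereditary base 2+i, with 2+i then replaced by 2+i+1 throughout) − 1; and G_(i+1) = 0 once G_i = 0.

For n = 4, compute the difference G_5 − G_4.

base 2: 4 = 2^2; at 3: 3^3 = 27; next = 26
base 3: 26 = 2·3^2 + 2·3 + 2; at 4: 2·4^2 + 2·4 + 2 = 42; next = 41
base 4: 41 = 2·4^2 + 2·4 + 1; at 5: 2·5^2 + 2·5 + 1 = 61; next = 60
base 5: 60 = 2·5^2 + 2·5; at 6: 2·6^2 + 2·6 = 84; next = 83
base 6: 83 = 2·6^2 + 6 + 5; at 7: 2·7^2 + 7 + 5 = 110; next = 109

26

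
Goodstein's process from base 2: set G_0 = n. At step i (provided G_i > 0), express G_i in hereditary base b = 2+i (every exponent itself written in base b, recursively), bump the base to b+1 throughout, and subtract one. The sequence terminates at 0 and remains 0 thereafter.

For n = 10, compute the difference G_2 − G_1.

942

(0) 10|_2 = 2^(2 + 1) + 2 ↦ 3^(3 + 1) + 3|_3 = 84 ⇒ 83
(1) 83|_3 = 3^(3 + 1) + 2 ↦ 4^(4 + 1) + 2|_4 = 1026 ⇒ 1025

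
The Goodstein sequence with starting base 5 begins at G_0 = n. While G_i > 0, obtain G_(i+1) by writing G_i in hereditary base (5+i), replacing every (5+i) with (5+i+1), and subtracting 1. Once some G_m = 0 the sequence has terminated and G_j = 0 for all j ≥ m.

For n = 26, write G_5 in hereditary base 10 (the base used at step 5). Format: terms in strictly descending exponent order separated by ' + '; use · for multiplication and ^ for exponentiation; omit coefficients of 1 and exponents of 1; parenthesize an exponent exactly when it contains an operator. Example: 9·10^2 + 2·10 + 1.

step 0: 26 = 5^2 + 1; sub 6 for 5: 6^2 + 1; = 37; G_1 = 37−1 = 36
step 1: 36 = 6^2; sub 7 for 6: 7^2; = 49; G_2 = 49−1 = 48
step 2: 48 = 6·7 + 6; sub 8 for 7: 6·8 + 6; = 54; G_3 = 54−1 = 53
step 3: 53 = 6·8 + 5; sub 9 for 8: 6·9 + 5; = 59; G_4 = 59−1 = 58
step 4: 58 = 6·9 + 4; sub 10 for 9: 6·10 + 4; = 64; G_5 = 64−1 = 63

6·10 + 3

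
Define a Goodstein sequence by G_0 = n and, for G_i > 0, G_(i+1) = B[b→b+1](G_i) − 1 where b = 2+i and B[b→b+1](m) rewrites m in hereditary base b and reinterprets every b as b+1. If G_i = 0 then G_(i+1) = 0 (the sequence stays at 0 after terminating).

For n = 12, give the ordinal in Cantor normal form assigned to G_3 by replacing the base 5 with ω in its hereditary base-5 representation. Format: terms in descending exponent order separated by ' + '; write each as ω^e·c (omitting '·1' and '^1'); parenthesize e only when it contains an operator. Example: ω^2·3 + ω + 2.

ω^(ω + 1) + ω^2·2 + ω·2

base 2: 12 = 2^(2 + 1) + 2^2; at 3: 3^(3 + 1) + 3^3 = 108; next = 107
base 3: 107 = 3^(3 + 1) + 2·3^2 + 2·3 + 2; at 4: 4^(4 + 1) + 2·4^2 + 2·4 + 2 = 1066; next = 1065
base 4: 1065 = 4^(4 + 1) + 2·4^2 + 2·4 + 1; at 5: 5^(5 + 1) + 2·5^2 + 2·5 + 1 = 15686; next = 15685
base 5: 15685 = 5^(5 + 1) + 2·5^2 + 2·5; at 6: 6^(6 + 1) + 2·6^2 + 2·6 = 280020; next = 280019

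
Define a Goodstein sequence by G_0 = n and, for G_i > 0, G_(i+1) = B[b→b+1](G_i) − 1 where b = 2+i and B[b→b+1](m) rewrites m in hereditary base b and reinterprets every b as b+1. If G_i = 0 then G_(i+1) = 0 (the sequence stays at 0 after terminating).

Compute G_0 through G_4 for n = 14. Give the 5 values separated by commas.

14, 110, 1281, 18750, 326591

i=0: 14 = 2^(2 + 1) + 2^2 + 2 (b=2); 2→3: 3^(3 + 1) + 3^3 + 3 = 111; 111−1 = 110
i=1: 110 = 3^(3 + 1) + 3^3 + 2 (b=3); 3→4: 4^(4 + 1) + 4^4 + 2 = 1282; 1282−1 = 1281
i=2: 1281 = 4^(4 + 1) + 4^4 + 1 (b=4); 4→5: 5^(5 + 1) + 5^5 + 1 = 18751; 18751−1 = 18750
i=3: 18750 = 5^(5 + 1) + 5^5 (b=5); 5→6: 6^(6 + 1) + 6^6 = 326592; 326592−1 = 326591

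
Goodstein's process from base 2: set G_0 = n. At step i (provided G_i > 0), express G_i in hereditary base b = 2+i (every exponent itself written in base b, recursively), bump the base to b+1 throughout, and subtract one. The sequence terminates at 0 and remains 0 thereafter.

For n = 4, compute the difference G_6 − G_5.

30

i=0: 4 = 2^2 (b=2); 2→3: 3^3 = 27; 27−1 = 26
i=1: 26 = 2·3^2 + 2·3 + 2 (b=3); 3→4: 2·4^2 + 2·4 + 2 = 42; 42−1 = 41
i=2: 41 = 2·4^2 + 2·4 + 1 (b=4); 4→5: 2·5^2 + 2·5 + 1 = 61; 61−1 = 60
i=3: 60 = 2·5^2 + 2·5 (b=5); 5→6: 2·6^2 + 2·6 = 84; 84−1 = 83
i=4: 83 = 2·6^2 + 6 + 5 (b=6); 6→7: 2·7^2 + 7 + 5 = 110; 110−1 = 109
i=5: 109 = 2·7^2 + 7 + 4 (b=7); 7→8: 2·8^2 + 8 + 4 = 140; 140−1 = 139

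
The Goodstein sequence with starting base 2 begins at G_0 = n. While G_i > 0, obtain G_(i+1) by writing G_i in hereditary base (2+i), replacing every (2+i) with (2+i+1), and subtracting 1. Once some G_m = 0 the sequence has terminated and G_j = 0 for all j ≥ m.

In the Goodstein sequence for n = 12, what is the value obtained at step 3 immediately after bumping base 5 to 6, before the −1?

280020

[0] 12 ≡ 2^(2 + 1) + 2^2 (base 2). Lift 3: 108. −1: 107.
[1] 107 ≡ 3^(3 + 1) + 2·3^2 + 2·3 + 2 (base 3). Lift 4: 1066. −1: 1065.
[2] 1065 ≡ 4^(4 + 1) + 2·4^2 + 2·4 + 1 (base 4). Lift 5: 15686. −1: 15685.
[3] 15685 ≡ 5^(5 + 1) + 2·5^2 + 2·5 (base 5). Lift 6: 280020. −1: 280019.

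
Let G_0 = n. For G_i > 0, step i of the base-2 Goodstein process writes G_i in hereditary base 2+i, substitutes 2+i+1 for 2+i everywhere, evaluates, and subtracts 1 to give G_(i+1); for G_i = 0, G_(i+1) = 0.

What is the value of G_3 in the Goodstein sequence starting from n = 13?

16092

i=0: 13 = 2^(2 + 1) + 2^2 + 1 (b=2); 2→3: 3^(3 + 1) + 3^3 + 1 = 109; 109−1 = 108
i=1: 108 = 3^(3 + 1) + 3^3 (b=3); 3→4: 4^(4 + 1) + 4^4 = 1280; 1280−1 = 1279
i=2: 1279 = 4^(4 + 1) + 3·4^3 + 3·4^2 + 3·4 + 3 (b=4); 4→5: 5^(5 + 1) + 3·5^3 + 3·5^2 + 3·5 + 3 = 16093; 16093−1 = 16092
i=3: 16092 = 5^(5 + 1) + 3·5^3 + 3·5^2 + 3·5 + 2 (b=5); 5→6: 6^(6 + 1) + 3·6^3 + 3·6^2 + 3·6 + 2 = 280712; 280712−1 = 280711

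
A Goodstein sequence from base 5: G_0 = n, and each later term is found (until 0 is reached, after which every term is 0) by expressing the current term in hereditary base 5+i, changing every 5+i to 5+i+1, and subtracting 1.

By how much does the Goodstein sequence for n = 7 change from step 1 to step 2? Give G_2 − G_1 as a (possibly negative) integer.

7 —HB5→ 5 + 2 —bump→ 6 + 2 = 8 —(−1)→ 7
7 —HB6→ 6 + 1 —bump→ 7 + 1 = 8 —(−1)→ 7

0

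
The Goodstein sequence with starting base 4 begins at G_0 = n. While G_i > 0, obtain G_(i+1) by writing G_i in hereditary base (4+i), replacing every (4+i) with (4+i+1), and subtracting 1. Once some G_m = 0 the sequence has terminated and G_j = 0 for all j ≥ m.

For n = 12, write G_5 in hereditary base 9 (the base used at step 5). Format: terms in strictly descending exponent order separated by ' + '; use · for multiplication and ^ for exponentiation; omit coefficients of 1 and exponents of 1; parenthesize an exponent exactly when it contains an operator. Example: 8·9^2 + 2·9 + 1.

2·9

[0] 12 ≡ 3·4 (base 4). Lift 5: 15. −1: 14.
[1] 14 ≡ 2·5 + 4 (base 5). Lift 6: 16. −1: 15.
[2] 15 ≡ 2·6 + 3 (base 6). Lift 7: 17. −1: 16.
[3] 16 ≡ 2·7 + 2 (base 7). Lift 8: 18. −1: 17.
[4] 17 ≡ 2·8 + 1 (base 8). Lift 9: 19. −1: 18.
[5] 18 ≡ 2·9 (base 9). Lift 10: 20. −1: 19.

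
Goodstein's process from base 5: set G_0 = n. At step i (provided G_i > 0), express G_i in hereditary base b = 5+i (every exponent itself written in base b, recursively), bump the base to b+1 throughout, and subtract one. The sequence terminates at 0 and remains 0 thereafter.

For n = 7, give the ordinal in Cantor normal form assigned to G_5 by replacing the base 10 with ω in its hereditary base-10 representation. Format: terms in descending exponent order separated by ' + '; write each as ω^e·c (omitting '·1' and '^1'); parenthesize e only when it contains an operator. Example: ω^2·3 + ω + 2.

7 —HB5→ 5 + 2 —bump→ 6 + 2 = 8 —(−1)→ 7
7 —HB6→ 6 + 1 —bump→ 7 + 1 = 8 —(−1)→ 7
7 —HB7→ 7 —bump→ 8 = 8 —(−1)→ 7
7 —HB8→ 7 —bump→ 7 = 7 —(−1)→ 6
6 —HB9→ 6 —bump→ 6 = 6 —(−1)→ 5
5 —HB10→ 5 —bump→ 5 = 5 —(−1)→ 4

5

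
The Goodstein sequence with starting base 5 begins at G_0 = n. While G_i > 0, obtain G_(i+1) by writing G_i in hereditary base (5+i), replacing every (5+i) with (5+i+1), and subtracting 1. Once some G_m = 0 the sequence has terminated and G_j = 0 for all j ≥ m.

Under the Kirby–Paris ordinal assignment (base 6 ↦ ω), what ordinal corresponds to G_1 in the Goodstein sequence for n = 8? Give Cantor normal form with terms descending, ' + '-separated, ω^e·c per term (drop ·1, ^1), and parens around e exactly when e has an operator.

base 5: 8 = 5 + 3; at 6: 6 + 3 = 9; next = 8
base 6: 8 = 6 + 2; at 7: 7 + 2 = 9; next = 8

ω + 2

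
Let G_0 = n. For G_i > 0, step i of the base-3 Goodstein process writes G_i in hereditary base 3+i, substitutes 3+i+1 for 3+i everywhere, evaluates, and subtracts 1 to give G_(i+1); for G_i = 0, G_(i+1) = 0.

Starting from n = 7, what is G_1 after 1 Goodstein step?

[0] 7 ≡ 2·3 + 1 (base 3). Lift 4: 9. −1: 8.
[1] 8 ≡ 2·4 (base 4). Lift 5: 10. −1: 9.

8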